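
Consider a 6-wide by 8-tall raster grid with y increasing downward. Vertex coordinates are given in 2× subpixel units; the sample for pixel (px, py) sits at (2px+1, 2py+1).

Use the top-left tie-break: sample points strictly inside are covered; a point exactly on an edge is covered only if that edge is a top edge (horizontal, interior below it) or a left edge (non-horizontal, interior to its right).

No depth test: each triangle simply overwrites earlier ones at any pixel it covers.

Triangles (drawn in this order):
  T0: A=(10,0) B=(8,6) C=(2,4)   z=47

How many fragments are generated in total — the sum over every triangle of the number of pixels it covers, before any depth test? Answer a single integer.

T0:
  2·area = 40
  edge (10, 0)→(8, 6): d=(-2,6) right/bottom  bias=-1
  edge (8, 6)→(2, 4): d=(-6,-2) top-left  bias=+0
  edge (2, 4)→(10, 0): d=(8,-4) top-left  bias=+0
    (4,0)@(9, 1): e=[4,32,4] → X
    (5,0)@(11, 1): e=[-8,36,12] → .
    (2,1)@(5, 3): e=[24,12,4] → X
    (3,1)@(7, 3): e=[12,16,12] → X
    (4,1)@(9, 3): e=[0,20,20] → .  [on edge]
    (2,2)@(5, 5): e=[20,0,20] → X  [on edge]
    (4,2)@(9, 5): e=[-4,8,36] → .
    (2,3)@(5, 7): e=[16,-12,36] → .
    (3,3)@(7, 7): e=[4,-8,44] → .
    (5,3)@(11, 7): e=[-20,0,60] → .  [on edge]
    (3,4)@(7, 9): e=[0,-20,60] → .  [on edge]
    (2,7)@(5, 15): e=[0,-60,100] → .  [on edge]
  covered (5 px):
    . . . . X .
    . . X X . .
    . . X X . .
    . . . . . .
    . . . . . .
    . . . . . .
    . . . . . .
    . . . . . .

Result: 5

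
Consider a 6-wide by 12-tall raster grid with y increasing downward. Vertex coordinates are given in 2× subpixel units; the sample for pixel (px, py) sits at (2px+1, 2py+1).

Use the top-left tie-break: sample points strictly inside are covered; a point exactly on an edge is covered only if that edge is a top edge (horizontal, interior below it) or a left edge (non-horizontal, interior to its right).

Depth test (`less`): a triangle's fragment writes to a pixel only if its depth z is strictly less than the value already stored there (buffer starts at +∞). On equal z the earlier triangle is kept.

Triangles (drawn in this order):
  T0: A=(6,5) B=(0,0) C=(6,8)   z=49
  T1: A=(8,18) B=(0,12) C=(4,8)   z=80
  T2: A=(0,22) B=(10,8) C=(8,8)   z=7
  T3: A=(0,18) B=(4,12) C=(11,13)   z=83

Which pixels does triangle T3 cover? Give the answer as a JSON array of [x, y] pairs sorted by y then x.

T0:
  2·area = 18  (B↔C swapped to make it positive)
  edge (6, 5)→(6, 8): d=(0,3) right/bottom  bias=-1
  edge (6, 8)→(0, 0): d=(-6,-8) top-left  bias=+0
  edge (0, 0)→(6, 5): d=(6,5) right/bottom  bias=-1
    (0,0)@(1, 1): e=[15,2,1] → #
    (1,0)@(3, 1): e=[9,18,-9] → ·
    (0,1)@(1, 3): e=[15,-10,13] → ·
    (1,1)@(3, 3): e=[9,6,3] → #
    (2,1)@(5, 3): e=[3,22,-7] → ·
    (1,2)@(3, 5): e=[9,-6,15] → ·
    (2,2)@(5, 5): e=[3,10,5] → #
    (3,2)@(7, 5): e=[-3,26,-5] → ·
    (2,3)@(5, 7): e=[3,-2,17] → ·
  covered (3 px):
    # · · · · ·
    · # · · · ·
    · · # · · ·
    · · · · · ·
    · · · · · ·
    · · · · · ·
    · · · · · ·
    · · · · · ·
    · · · · · ·
    · · · · · ·
    · · · · · ·
    · · · · · ·
T1:
  2·area = 56
  edge (8, 18)→(0, 12): d=(-8,-6) top-left  bias=+0
  edge (0, 12)→(4, 8): d=(4,-4) top-left  bias=+0
  edge (4, 8)→(8, 18): d=(4,10) right/bottom  bias=-1
    (5,0)@(11, 1): e=[154,0,-98] → ·  [on edge]
    (4,1)@(9, 3): e=[126,0,-70] → ·  [on edge]
    (3,2)@(7, 5): e=[98,0,-42] → ·  [on edge]
    (2,3)@(5, 7): e=[70,0,-14] → ·  [on edge]
    (1,4)@(3, 9): e=[42,0,14] → #  [on edge]
    (2,4)@(5, 9): e=[54,8,-6] → ·
    (0,5)@(1, 11): e=[14,0,42] → #  [on edge]
    (2,5)@(5, 11): e=[38,16,2] → #
    (3,5)@(7, 11): e=[50,24,-18] → ·
    (0,6)@(1, 13): e=[-2,8,50] → ·
    (1,6)@(3, 13): e=[10,16,30] → #
    (3,6)@(7, 13): e=[34,32,-10] → ·
  covered (8 px):
    · · · · · ·
    · · · · · ·
    · · · · · ·
    · · · · · ·
    · # · · · ·
    # # # · · ·
    · # # · · ·
    · · # · · ·
    · · · # · ·
    · · · · · ·
    · · · · · ·
    · · · · · ·
T2:
  2·area = 28  (B↔C swapped to make it positive)
  edge (0, 22)→(8, 8): d=(8,-14) top-left  bias=+0
  edge (8, 8)→(10, 8): d=(2,0) top-left  bias=+0
  edge (10, 8)→(0, 22): d=(-10,14) right/bottom  bias=-1
    (4,4)@(9, 9): e=[22,2,4] → #
    (5,4)@(11, 9): e=[50,2,-24] → ·
    (3,5)@(7, 11): e=[10,6,12] → #
    (4,5)@(9, 11): e=[38,6,-16] → ·
    (3,6)@(7, 13): e=[26,10,-8] → ·
    (2,7)@(5, 15): e=[14,14,0] → ·  [on edge]
    (1,8)@(3, 17): e=[2,18,8] → #
    (2,8)@(5, 17): e=[30,18,-20] → ·
    (1,9)@(3, 19): e=[18,22,-12] → ·
  covered (3 px):
    · · · · · ·
    · · · · · ·
    · · · · · ·
    · · · · · ·
    · · · · # ·
    · · · # · ·
    · · · · · ·
    · · · · · ·
    · # · · · ·
    · · · · · ·
    · · · · · ·
    · · · · · ·
T3:
  2·area = 46
  edge (0, 18)→(4, 12): d=(4,-6) top-left  bias=+0
  edge (4, 12)→(11, 13): d=(7,1) right/bottom  bias=-1
  edge (11, 13)→(0, 18): d=(-11,5) right/bottom  bias=-1
    (2,6)@(5, 13): e=[10,6,30] → #
    (3,6)@(7, 13): e=[22,4,20] → #
    (4,6)@(9, 13): e=[34,2,10] → #
    (5,6)@(11, 13): e=[46,0,0] → ·  [on edge]
    (1,7)@(3, 15): e=[6,22,18] → #
    (3,7)@(7, 15): e=[30,18,-2] → ·
    (4,7)@(9, 15): e=[42,16,-12] → ·
    (0,8)@(1, 17): e=[2,38,6] → #
    (1,8)@(3, 17): e=[14,36,-4] → ·
    (2,8)@(5, 17): e=[26,34,-14] → ·
    (0,9)@(1, 19): e=[10,52,-16] → ·
  covered (6 px):
    · · · · · ·
    · · · · · ·
    · · · · · ·
    · · · · · ·
    · · · · · ·
    · · · · · ·
    · · # # # ·
    · # # · · ·
    # · · · · ·
    · · · · · ·
    · · · · · ·
    · · · · · ·

Final: [[2,6],[3,6],[4,6],[1,7],[2,7],[0,8]]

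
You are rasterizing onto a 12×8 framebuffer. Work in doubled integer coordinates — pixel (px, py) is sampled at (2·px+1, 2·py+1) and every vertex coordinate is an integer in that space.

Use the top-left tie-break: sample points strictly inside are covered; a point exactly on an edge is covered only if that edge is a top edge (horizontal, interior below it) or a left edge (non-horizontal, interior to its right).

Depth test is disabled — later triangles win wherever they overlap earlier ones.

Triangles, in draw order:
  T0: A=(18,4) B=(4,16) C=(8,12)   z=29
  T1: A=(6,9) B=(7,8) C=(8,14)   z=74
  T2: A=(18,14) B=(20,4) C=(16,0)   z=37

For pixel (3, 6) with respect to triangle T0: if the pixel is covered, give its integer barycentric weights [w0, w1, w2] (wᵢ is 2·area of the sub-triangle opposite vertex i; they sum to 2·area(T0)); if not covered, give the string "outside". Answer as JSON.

T0:
  2·area = 8
  edge (18, 4)→(4, 16): d=(-14,12) right/bottom  bias=-1
  edge (4, 16)→(8, 12): d=(4,-4) top-left  bias=+0
  edge (8, 12)→(18, 4): d=(10,-8) top-left  bias=+0
    (9,0)@(19, 1): e=[30,0,-22] → ·  [on edge]
    (8,1)@(17, 3): e=[26,0,-18] → ·  [on edge]
    (7,2)@(15, 5): e=[22,0,-14] → ·  [on edge]
    (6,3)@(13, 7): e=[18,0,-10] → ·  [on edge]
    (5,4)@(11, 9): e=[14,0,-6] → ·  [on edge]
    (4,5)@(9, 11): e=[10,0,-2] → ·  [on edge]
    (3,6)@(7, 13): e=[6,0,2] → #  [on edge]
    (4,6)@(9, 13): e=[-18,8,18] → ·
    (2,7)@(5, 15): e=[2,0,6] → #  [on edge]
    (3,7)@(7, 15): e=[-22,8,22] → ·
  covered (2 px):
    · · · · · · · · · · · ·
    · · · · · · · · · · · ·
    · · · · · · · · · · · ·
    · · · · · · · · · · · ·
    · · · · · · · · · · · ·
    · · · · · · · · · · · ·
    · · · # · · · · · · · ·
    · · # · · · · · · · · ·
T1:
  2·area = 7
  edge (6, 9)→(7, 8): d=(1,-1) top-left  bias=+0
  edge (7, 8)→(8, 14): d=(1,6) right/bottom  bias=-1
  edge (8, 14)→(6, 9): d=(-2,-5) top-left  bias=+0
    (3,4)@(7, 9): e=[1,1,5] → #
    (4,4)@(9, 9): e=[3,-11,15] → ·
    (3,5)@(7, 11): e=[3,3,1] → #
    (4,5)@(9, 11): e=[5,-9,11] → ·
    (3,6)@(7, 13): e=[5,5,-3] → ·
  covered (2 px):
    · · · · · · · · · · · ·
    · · · · · · · · · · · ·
    · · · · · · · · · · · ·
    · · · · · · · · · · · ·
    · · · # · · · · · · · ·
    · · · # · · · · · · · ·
    · · · · · · · · · · · ·
    · · · · · · · · · · · ·
T2:
  2·area = 48  (B↔C swapped to make it positive)
  edge (18, 14)→(16, 0): d=(-2,-14) top-left  bias=+0
  edge (16, 0)→(20, 4): d=(4,4) right/bottom  bias=-1
  edge (20, 4)→(18, 14): d=(-2,10) right/bottom  bias=-1
    (8,0)@(17, 1): e=[12,0,36] → ·  [on edge]
    (8,1)@(17, 3): e=[8,8,32] → #
    (9,1)@(19, 3): e=[36,0,12] → ·  [on edge]
    (8,2)@(17, 5): e=[4,16,28] → #
    (9,2)@(19, 5): e=[32,8,8] → #
    (10,2)@(21, 5): e=[60,0,-12] → ·  [on edge]
    (8,3)@(17, 7): e=[0,24,24] → #  [on edge]
    (10,3)@(21, 7): e=[56,8,-16] → ·
    (11,3)@(23, 7): e=[84,0,-36] → ·  [on edge]
    (8,4)@(17, 9): e=[-4,32,20] → ·
    (9,4)@(19, 9): e=[24,24,0] → ·  [on edge]
  covered (5 px):
    · · · · · · · · · · · ·
    · · · · · · · · # · · ·
    · · · · · · · · # # · ·
    · · · · · · · · # # · ·
    · · · · · · · · · · · ·
    · · · · · · · · · · · ·
    · · · · · · · · · · · ·
    · · · · · · · · · · · ·

Final: [0,2,6]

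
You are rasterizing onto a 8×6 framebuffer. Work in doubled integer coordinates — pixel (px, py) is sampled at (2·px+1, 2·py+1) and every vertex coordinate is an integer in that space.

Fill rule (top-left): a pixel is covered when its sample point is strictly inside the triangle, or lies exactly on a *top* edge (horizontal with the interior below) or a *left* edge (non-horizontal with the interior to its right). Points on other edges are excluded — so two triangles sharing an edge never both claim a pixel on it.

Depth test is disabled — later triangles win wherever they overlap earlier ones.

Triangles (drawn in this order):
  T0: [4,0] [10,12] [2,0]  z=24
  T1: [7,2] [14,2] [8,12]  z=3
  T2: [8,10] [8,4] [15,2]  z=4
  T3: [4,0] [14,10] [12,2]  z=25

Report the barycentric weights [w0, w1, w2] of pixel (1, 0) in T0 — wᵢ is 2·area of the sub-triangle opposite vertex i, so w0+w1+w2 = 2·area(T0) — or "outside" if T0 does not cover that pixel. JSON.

T0:
  2·area = 24
  edge (4, 0)→(10, 12): d=(6,12) right/bottom  bias=-1
  edge (10, 12)→(2, 0): d=(-8,-12) top-left  bias=+0
  edge (2, 0)→(4, 0): d=(2,0) top-left  bias=+0
    (1,0)@(3, 1): e=[18,4,2] → X
    (2,0)@(5, 1): e=[-6,28,2] → .
    (1,1)@(3, 3): e=[30,-12,6] → .
    (2,1)@(5, 3): e=[6,12,6] → X
    (3,1)@(7, 3): e=[-18,36,6] → .
    (2,2)@(5, 5): e=[18,-4,10] → .
    (3,3)@(7, 7): e=[6,4,14] → X
    (4,3)@(9, 7): e=[-18,28,14] → .
    (3,4)@(7, 9): e=[18,-12,18] → .
  covered (3 px):
    . X . . . . . .
    . . X . . . . .
    . . . . . . . .
    . . . X . . . .
    . . . . . . . .
    . . . . . . . .
T1:
  2·area = 70
  edge (7, 2)→(14, 2): d=(7,0) top-left  bias=+0
  edge (14, 2)→(8, 12): d=(-6,10) right/bottom  bias=-1
  edge (8, 12)→(7, 2): d=(-1,-10) top-left  bias=+0
    (4,1)@(9, 3): e=[7,44,19] → X
    (5,1)@(11, 3): e=[7,24,39] → X
    (6,1)@(13, 3): e=[7,4,59] → X
    (7,1)@(15, 3): e=[7,-16,79] → .
    (4,2)@(9, 5): e=[21,32,17] → X
    (6,2)@(13, 5): e=[21,-8,57] → .
    (4,3)@(9, 7): e=[35,20,15] → X
    (5,3)@(11, 7): e=[35,0,35] → .  [on edge]
    (4,4)@(9, 9): e=[49,8,13] → X
    (5,4)@(11, 9): e=[49,-12,33] → .
    (4,5)@(9, 11): e=[63,-4,11] → .
  covered (7 px):
    . . . . . . . .
    . . . . X X X .
    . . . . X X . .
    . . . . X . . .
    . . . . X . . .
    . . . . . . . .
T2:
  2·area = 42
  edge (8, 10)→(8, 4): d=(0,-6) top-left  bias=+0
  edge (8, 4)→(15, 2): d=(7,-2) top-left  bias=+0
  edge (15, 2)→(8, 10): d=(-7,8) right/bottom  bias=-1
    (6,1)@(13, 3): e=[30,3,9] → X
    (7,1)@(15, 3): e=[42,7,-7] → .
    (4,2)@(9, 5): e=[6,9,27] → X
    (5,2)@(11, 5): e=[18,13,11] → X
    (6,2)@(13, 5): e=[30,17,-5] → .
    (4,3)@(9, 7): e=[6,23,13] → X
    (5,3)@(11, 7): e=[18,27,-3] → .
    (4,4)@(9, 9): e=[6,37,-1] → .
  covered (4 px):
    . . . . . . . .
    . . . . . . X .
    . . . . X X . .
    . . . . X . . .
    . . . . . . . .
    . . . . . . . .
T3:
  2·area = 60  (B↔C swapped to make it positive)
  edge (4, 0)→(12, 2): d=(8,2) right/bottom  bias=-1
  edge (12, 2)→(14, 10): d=(2,8) right/bottom  bias=-1
  edge (14, 10)→(4, 0): d=(-10,-10) top-left  bias=+0
    (2,0)@(5, 1): e=[6,54,0] → X  [on edge]
    (3,0)@(7, 1): e=[2,38,20] → X
    (4,0)@(9, 1): e=[-2,22,40] → .
    (2,1)@(5, 3): e=[22,58,-20] → .
    (3,1)@(7, 3): e=[18,42,0] → X  [on edge]
    (4,1)@(9, 3): e=[14,26,20] → X
    (5,1)@(11, 3): e=[10,10,40] → X
    (6,1)@(13, 3): e=[6,-6,60] → .
    (3,2)@(7, 5): e=[34,46,-20] → .
    (4,2)@(9, 5): e=[30,30,0] → X  [on edge]
    (6,2)@(13, 5): e=[22,-2,40] → .
    (4,3)@(9, 7): e=[46,34,-20] → .
    (5,3)@(11, 7): e=[42,18,0] → X  [on edge]
    (6,4)@(13, 9): e=[54,6,0] → X  [on edge]
    (7,5)@(15, 11): e=[66,-6,0] → .  [on edge]
  covered (10 px):
    . . X X . . . .
    . . . X X X . .
    . . . . X X . .
    . . . . . X X .
    . . . . . . X .
    . . . . . . . .

Result: [4,2,18]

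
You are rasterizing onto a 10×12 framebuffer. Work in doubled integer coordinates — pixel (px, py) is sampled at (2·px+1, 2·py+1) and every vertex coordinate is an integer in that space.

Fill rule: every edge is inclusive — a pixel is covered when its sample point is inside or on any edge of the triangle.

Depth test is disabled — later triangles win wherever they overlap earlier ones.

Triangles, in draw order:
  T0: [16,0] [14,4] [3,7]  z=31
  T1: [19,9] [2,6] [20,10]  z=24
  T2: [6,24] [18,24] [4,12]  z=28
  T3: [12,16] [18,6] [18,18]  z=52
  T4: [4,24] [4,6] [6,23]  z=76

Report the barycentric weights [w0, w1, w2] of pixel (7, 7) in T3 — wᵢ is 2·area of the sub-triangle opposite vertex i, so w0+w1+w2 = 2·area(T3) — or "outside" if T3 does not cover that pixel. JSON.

T0:
  2·area = 38
  edge (16, 0)→(14, 4): d=(-2,4) inclusive
  edge (14, 4)→(3, 7): d=(-11,3) inclusive
  edge (3, 7)→(16, 0): d=(13,-7) inclusive
    (7,0)@(15, 1): e=[2,30,6] → █
    (8,0)@(17, 1): e=[-6,24,20] → ·
    (5,1)@(11, 3): e=[14,20,4] → █
    (6,1)@(13, 3): e=[6,14,18] → █
    (7,1)@(15, 3): e=[-2,8,32] → ·
    (3,2)@(7, 5): e=[26,10,2] → █
    (4,2)@(9, 5): e=[18,4,16] → █
    (5,2)@(11, 5): e=[10,-2,30] → ·
    (6,2)@(13, 5): e=[2,-8,44] → ·
    (1,3)@(3, 7): e=[38,0,0] → █  [on edge]
    (2,3)@(5, 7): e=[30,-6,14] → ·
    (3,3)@(7, 7): e=[22,-12,28] → ·
  covered (6 px):
    · · · · · · · █ · ·
    · · · · · █ █ · · ·
    · · · █ █ · · · · ·
    · █ · · · · · · · ·
    · · · · · · · · · ·
    · · · · · · · · · ·
    · · · · · · · · · ·
    · · · · · · · · · ·
    · · · · · · · · · ·
    · · · · · · · · · ·
    · · · · · · · · · ·
    · · · · · · · · · ·
T1:
  2·area = 14  (B↔C swapped to make it positive)
  edge (19, 9)→(20, 10): d=(1,1) inclusive
  edge (20, 10)→(2, 6): d=(-18,-4) inclusive
  edge (2, 6)→(19, 9): d=(17,3) inclusive
    (5,0)@(11, 1): e=[0,126,-112] → ·  [on edge]
    (6,1)@(13, 3): e=[0,98,-84] → ·  [on edge]
    (7,2)@(15, 5): e=[0,70,-56] → ·  [on edge]
    (3,3)@(7, 7): e=[10,2,2] → █
    (4,3)@(9, 7): e=[8,10,-4] → ·
    (8,3)@(17, 7): e=[0,42,-28] → ·  [on edge]
    (3,4)@(7, 9): e=[12,-34,36] → ·
    (8,4)@(17, 9): e=[2,6,6] → █
    (9,4)@(19, 9): e=[0,14,0] → █  [on edge]
    (8,5)@(17, 11): e=[4,-30,40] → ·
    (9,5)@(19, 11): e=[2,-22,34] → ·
  covered (3 px):
    · · · · · · · · · ·
    · · · · · · · · · ·
    · · · · · · · · · ·
    · · · █ · · · · · ·
    · · · · · · · · █ █
    · · · · · · · · · ·
    · · · · · · · · · ·
    · · · · · · · · · ·
    · · · · · · · · · ·
    · · · · · · · · · ·
    · · · · · · · · · ·
    · · · · · · · · · ·
T2:
  2·area = 144  (B↔C swapped to make it positive)
  edge (6, 24)→(4, 12): d=(-2,-12) inclusive
  edge (4, 12)→(18, 24): d=(14,12) inclusive
  edge (18, 24)→(6, 24): d=(-12,0) inclusive
    (2,6)@(5, 13): e=[10,2,132] → █
    (3,6)@(7, 13): e=[34,-22,132] → ·
    (2,7)@(5, 15): e=[6,30,108] → █
    (3,7)@(7, 15): e=[30,6,108] → █
    (4,7)@(9, 15): e=[54,-18,108] → ·
    (2,8)@(5, 17): e=[2,58,84] → █
    (4,8)@(9, 17): e=[50,10,84] → █
    (5,8)@(11, 17): e=[74,-14,84] → ·
    (2,9)@(5, 19): e=[-2,86,60] → ·
    (3,9)@(7, 19): e=[22,62,60] → █
    (5,9)@(11, 19): e=[70,14,60] → █
    (6,9)@(13, 19): e=[94,-10,60] → ·
  covered (18 px):
    · · · · · · · · · ·
    · · · · · · · · · ·
    · · · · · · · · · ·
    · · · · · · · · · ·
    · · · · · · · · · ·
    · · · · · · · · · ·
    · · █ · · · · · · ·
    · · █ █ · · · · · ·
    · · █ █ █ · · · · ·
    · · · █ █ █ · · · ·
    · · · █ █ █ █ · · ·
    · · · █ █ █ █ █ · ·
T3:
  2·area = 72
  edge (12, 16)→(18, 6): d=(6,-10) inclusive
  edge (18, 6)→(18, 18): d=(0,12) inclusive
  edge (18, 18)→(12, 16): d=(-6,-2) inclusive
    (8,4)@(17, 9): e=[8,12,52] → █
    (9,4)@(19, 9): e=[28,-12,56] → ·
    (7,5)@(15, 11): e=[0,36,36] → █  [on edge]
    (9,5)@(19, 11): e=[40,-12,44] → ·
    (1,6)@(3, 13): e=[-108,180,0] → ·  [on edge]
    (7,6)@(15, 13): e=[12,36,24] → █
    (9,6)@(19, 13): e=[52,-12,32] → ·
    (4,7)@(9, 15): e=[-36,108,0] → ·  [on edge]
    (6,7)@(13, 15): e=[4,60,8] → █
    (9,7)@(19, 15): e=[64,-12,20] → ·
    (6,8)@(13, 17): e=[16,60,-4] → ·
    (7,8)@(15, 17): e=[36,36,0] → █  [on edge]
    (4,10)@(9, 21): e=[0,108,-36] → ·  [on edge]
  covered (10 px):
    · · · · · · · · · ·
    · · · · · · · · · ·
    · · · · · · · · · ·
    · · · · · · · · · ·
    · · · · · · · · █ ·
    · · · · · · · █ █ ·
    · · · · · · · █ █ ·
    · · · · · · █ █ █ ·
    · · · · · · · █ █ ·
    · · · · · · · · · ·
    · · · · · · · · · ·
    · · · · · · · · · ·
T4:
  2·area = 36
  edge (4, 24)→(4, 6): d=(0,-18) inclusive
  edge (4, 6)→(6, 23): d=(2,17) inclusive
  edge (6, 23)→(4, 24): d=(-2,1) inclusive
    (2,7)@(5, 15): e=[18,1,17] → █
    (3,7)@(7, 15): e=[54,-33,15] → ·
    (2,8)@(5, 17): e=[18,5,13] → █
    (3,8)@(7, 17): e=[54,-29,11] → ·
    (2,9)@(5, 19): e=[18,9,9] → █
    (3,9)@(7, 19): e=[54,-25,7] → ·
    (2,10)@(5, 21): e=[18,13,5] → █
    (3,10)@(7, 21): e=[54,-21,3] → ·
    (2,11)@(5, 23): e=[18,17,1] → █
    (3,11)@(7, 23): e=[54,-17,-1] → ·
  covered (5 px):
    · · · · · · · · · ·
    · · · · · · · · · ·
    · · · · · · · · · ·
    · · · · · · · · · ·
    · · · · · · · · · ·
    · · · · · · · · · ·
    · · · · · · · · · ·
    · · █ · · · · · · ·
    · · █ · · · · · · ·
    · · █ · · · · · · ·
    · · █ · · · · · · ·
    · · █ · · · · · · ·

Result: [36,12,24]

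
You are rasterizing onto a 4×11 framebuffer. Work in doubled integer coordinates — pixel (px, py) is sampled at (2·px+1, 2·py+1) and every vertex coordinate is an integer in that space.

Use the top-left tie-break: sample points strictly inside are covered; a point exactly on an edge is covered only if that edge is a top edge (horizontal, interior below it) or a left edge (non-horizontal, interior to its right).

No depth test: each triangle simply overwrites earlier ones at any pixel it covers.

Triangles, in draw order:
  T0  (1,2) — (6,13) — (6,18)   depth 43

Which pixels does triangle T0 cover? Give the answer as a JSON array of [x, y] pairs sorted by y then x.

T0:
  2·area = 25
  edge (1, 2)→(6, 13): d=(5,11) right/bottom  bias=-1
  edge (6, 13)→(6, 18): d=(0,5) right/bottom  bias=-1
  edge (6, 18)→(1, 2): d=(-5,-16) top-left  bias=+0
    (1,3)@(3, 7): e=[3,15,7] → #
    (2,3)@(5, 7): e=[-19,5,39] → ·
    (1,4)@(3, 9): e=[13,15,-3] → ·
    (2,5)@(5, 11): e=[1,5,19] → #
    (3,5)@(7, 11): e=[-21,-5,51] → ·
    (2,6)@(5, 13): e=[11,5,9] → #
    (3,6)@(7, 13): e=[-11,-5,41] → ·
    (2,7)@(5, 15): e=[21,5,-1] → ·
  covered (3 px):
    · · · ·
    · · · ·
    · · · ·
    · # · ·
    · · · ·
    · · # ·
    · · # ·
    · · · ·
    · · · ·
    · · · ·
    · · · ·

Final: [[1,3],[2,5],[2,6]]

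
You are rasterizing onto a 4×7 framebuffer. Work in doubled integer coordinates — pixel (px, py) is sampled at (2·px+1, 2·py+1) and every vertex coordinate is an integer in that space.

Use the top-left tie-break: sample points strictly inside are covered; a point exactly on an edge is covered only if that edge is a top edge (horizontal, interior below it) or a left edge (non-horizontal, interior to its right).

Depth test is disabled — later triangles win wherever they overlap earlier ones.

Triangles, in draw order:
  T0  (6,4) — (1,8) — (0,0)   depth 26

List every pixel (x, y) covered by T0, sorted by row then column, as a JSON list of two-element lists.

T0:
  2·area = 44
  edge (6, 4)→(1, 8): d=(-5,4) right/bottom  bias=-1
  edge (1, 8)→(0, 0): d=(-1,-8) top-left  bias=+0
  edge (0, 0)→(6, 4): d=(6,4) right/bottom  bias=-1
    (0,0)@(1, 1): e=[35,7,2] → #
    (1,0)@(3, 1): e=[27,23,-6] → ·
    (0,1)@(1, 3): e=[25,5,14] → #
    (1,1)@(3, 3): e=[17,21,6] → #
    (2,1)@(5, 3): e=[9,37,-2] → ·
    (0,2)@(1, 5): e=[15,3,26] → #
    (2,2)@(5, 5): e=[-1,35,10] → ·
    (0,3)@(1, 7): e=[5,1,38] → #
    (1,3)@(3, 7): e=[-3,17,30] → ·
    (0,4)@(1, 9): e=[-5,-1,50] → ·
  covered (6 px):
    # · · ·
    # # · ·
    # # · ·
    # · · ·
    · · · ·
    · · · ·
    · · · ·

Final: [[0,0],[0,1],[1,1],[0,2],[1,2],[0,3]]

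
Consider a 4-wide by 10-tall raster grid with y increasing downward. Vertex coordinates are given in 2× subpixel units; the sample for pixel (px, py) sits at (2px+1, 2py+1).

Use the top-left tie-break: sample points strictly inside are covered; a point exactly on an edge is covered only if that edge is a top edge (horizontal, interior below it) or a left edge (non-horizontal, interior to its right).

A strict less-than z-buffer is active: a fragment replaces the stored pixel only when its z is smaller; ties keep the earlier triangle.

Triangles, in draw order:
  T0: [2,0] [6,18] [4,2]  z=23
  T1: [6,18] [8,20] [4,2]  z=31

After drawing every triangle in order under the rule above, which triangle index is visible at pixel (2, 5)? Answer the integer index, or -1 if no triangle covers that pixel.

T0:
  2·area = 28  (B↔C swapped to make it positive)
  edge (2, 0)→(4, 2): d=(2,2) right/bottom  bias=-1
  edge (4, 2)→(6, 18): d=(2,16) right/bottom  bias=-1
  edge (6, 18)→(2, 0): d=(-4,-18) top-left  bias=+0
    (1,0)@(3, 1): e=[0,14,14] → .  [on edge]
    (1,1)@(3, 3): e=[4,18,6] → X
    (2,1)@(5, 3): e=[0,-14,42] → .  [on edge]
    (1,2)@(3, 5): e=[8,22,-2] → .
    (3,2)@(7, 5): e=[0,-42,70] → .  [on edge]
    (2,5)@(5, 11): e=[16,2,10] → X
    (3,5)@(7, 11): e=[12,-30,46] → .
    (2,6)@(5, 13): e=[20,6,2] → X
    (3,6)@(7, 13): e=[16,-26,38] → .
    (2,7)@(5, 15): e=[24,10,-6] → .
  covered (3 px):
    . . . .
    . X . .
    . . . .
    . . . .
    . . . .
    . . X .
    . . X .
    . . . .
    . . . .
    . . . .
T1:
  2·area = 28  (B↔C swapped to make it positive)
  edge (6, 18)→(4, 2): d=(-2,-16) top-left  bias=+0
  edge (4, 2)→(8, 20): d=(4,18) right/bottom  bias=-1
  edge (8, 20)→(6, 18): d=(-2,-2) top-left  bias=+0
    (2,3)@(5, 7): e=[6,2,20] → X
    (3,3)@(7, 7): e=[38,-34,24] → .
    (2,4)@(5, 9): e=[2,10,16] → X
    (3,4)@(7, 9): e=[34,-26,20] → .
    (2,5)@(5, 11): e=[-2,18,12] → .
    (0,6)@(1, 13): e=[-70,98,0] → .  [on edge]
    (1,7)@(3, 15): e=[-42,70,0] → .  [on edge]
    (2,8)@(5, 17): e=[-14,42,0] → .  [on edge]
    (3,8)@(7, 17): e=[18,6,4] → X
    (3,9)@(7, 19): e=[14,14,0] → X  [on edge]
  covered (4 px):
    . . . .
    . . . .
    . . . .
    . . X .
    . . X .
    . . . .
    . . . .
    . . . .
    . . . X
    . . . X

Z-buffer (winner per pixel, '.' = empty):
  . . . .
  . 0 . .
  . . . .
  . . 1 .
  . . 1 .
  . . 0 .
  . . 0 .
  . . . .
  . . . 1
  . . . 1

Result: 0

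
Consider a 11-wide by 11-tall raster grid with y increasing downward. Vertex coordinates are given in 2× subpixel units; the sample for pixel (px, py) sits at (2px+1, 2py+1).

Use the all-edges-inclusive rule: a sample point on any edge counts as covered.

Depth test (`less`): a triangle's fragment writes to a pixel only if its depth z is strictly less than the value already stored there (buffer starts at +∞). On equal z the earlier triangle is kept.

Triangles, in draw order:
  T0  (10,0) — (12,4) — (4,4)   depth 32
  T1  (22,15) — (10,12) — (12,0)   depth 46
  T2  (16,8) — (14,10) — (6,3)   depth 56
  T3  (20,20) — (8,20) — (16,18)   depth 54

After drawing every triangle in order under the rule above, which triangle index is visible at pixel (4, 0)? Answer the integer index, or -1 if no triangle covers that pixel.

T0:
  2·area = 32
  edge (10, 0)→(12, 4): d=(2,4) inclusive
  edge (12, 4)→(4, 4): d=(-8,0) inclusive
  edge (4, 4)→(10, 0): d=(6,-4) inclusive
    (4,0)@(9, 1): e=[6,24,2] → █
    (5,0)@(11, 1): e=[-2,24,10] → ·
    (3,1)@(7, 3): e=[18,8,6] → █
    (5,1)@(11, 3): e=[2,8,22] → █
    (6,1)@(13, 3): e=[-6,8,30] → ·
    (3,2)@(7, 5): e=[22,-8,18] → ·
    (4,2)@(9, 5): e=[14,-8,26] → ·
    (5,2)@(11, 5): e=[6,-8,34] → ·
  covered (4 px):
    · · · · █ · · · · · ·
    · · · █ █ █ · · · · ·
    · · · · · · · · · · ·
    · · · · · · · · · · ·
    · · · · · · · · · · ·
    · · · · · · · · · · ·
    · · · · · · · · · · ·
    · · · · · · · · · · ·
    · · · · · · · · · · ·
    · · · · · · · · · · ·
    · · · · · · · · · · ·
T1:
  2·area = 150
  edge (22, 15)→(10, 12): d=(-12,-3) inclusive
  edge (10, 12)→(12, 0): d=(2,-12) inclusive
  edge (12, 0)→(22, 15): d=(10,15) inclusive
    (6,1)@(13, 3): e=[117,18,15] → █
    (7,1)@(15, 3): e=[123,42,-15] → ·
    (6,2)@(13, 5): e=[93,22,35] → █
    (7,2)@(15, 5): e=[99,46,5] → █
    (8,2)@(17, 5): e=[105,70,-25] → ·
    (5,3)@(11, 7): e=[63,2,85] → █
    (8,3)@(17, 7): e=[81,74,-5] → ·
    (5,4)@(11, 9): e=[39,6,105] → █
    (8,4)@(17, 9): e=[57,78,15] → █
    (9,4)@(19, 9): e=[63,102,-15] → ·
    (5,5)@(11, 11): e=[15,10,125] → █
    (9,5)@(19, 11): e=[39,106,5] → █
  covered (18 px):
    · · · · · · · · · · ·
    · · · · · · █ · · · ·
    · · · · · · █ █ · · ·
    · · · · · █ █ █ · · ·
    · · · · · █ █ █ █ · ·
    · · · · · █ █ █ █ █ ·
    · · · · · · · █ █ █ ·
    · · · · · · · · · · ·
    · · · · · · · · · · ·
    · · · · · · · · · · ·
    · · · · · · · · · · ·
T2:
  2·area = 30
  edge (16, 8)→(14, 10): d=(-2,2) inclusive
  edge (14, 10)→(6, 3): d=(-8,-7) inclusive
  edge (6, 3)→(16, 8): d=(10,5) inclusive
    (10,1)@(21, 3): e=[0,105,-75] → ·  [on edge]
    (4,2)@(9, 5): e=[20,5,5] → █
    (5,2)@(11, 5): e=[16,19,-5] → ·
    (9,2)@(19, 5): e=[0,75,-45] → ·  [on edge]
    (4,3)@(9, 7): e=[16,-11,25] → ·
    (5,3)@(11, 7): e=[12,3,15] → █
    (6,3)@(13, 7): e=[8,17,5] → █
    (7,3)@(15, 7): e=[4,31,-5] → ·
    (8,3)@(17, 7): e=[0,45,-15] → ·  [on edge]
    (5,4)@(11, 9): e=[8,-13,35] → ·
    (6,4)@(13, 9): e=[4,1,25] → █
    (7,4)@(15, 9): e=[0,15,15] → █  [on edge]
    (6,5)@(13, 11): e=[0,-15,45] → ·  [on edge]
    (5,6)@(11, 13): e=[0,-45,75] → ·  [on edge]
    (4,7)@(9, 15): e=[0,-75,105] → ·  [on edge]
    (3,8)@(7, 17): e=[0,-105,135] → ·  [on edge]
    (2,9)@(5, 19): e=[0,-135,165] → ·  [on edge]
    (1,10)@(3, 21): e=[0,-165,195] → ·  [on edge]
  covered (5 px):
    · · · · · · · · · · ·
    · · · · · · · · · · ·
    · · · · █ · · · · · ·
    · · · · · █ █ · · · ·
    · · · · · · █ █ · · ·
    · · · · · · · · · · ·
    · · · · · · · · · · ·
    · · · · · · · · · · ·
    · · · · · · · · · · ·
    · · · · · · · · · · ·
    · · · · · · · · · · ·
T3:
  2·area = 24
  edge (20, 20)→(8, 20): d=(-12,0) inclusive
  edge (8, 20)→(16, 18): d=(8,-2) inclusive
  edge (16, 18)→(20, 20): d=(4,2) inclusive
    (6,9)@(13, 19): e=[12,2,10] → █
    (7,9)@(15, 19): e=[12,6,6] → █
    (8,9)@(17, 19): e=[12,10,2] → █
    (9,9)@(19, 19): e=[12,14,-2] → ·
    (6,10)@(13, 21): e=[-12,18,18] → ·
    (7,10)@(15, 21): e=[-12,22,14] → ·
    (8,10)@(17, 21): e=[-12,26,10] → ·
  covered (3 px):
    · · · · · · · · · · ·
    · · · · · · · · · · ·
    · · · · · · · · · · ·
    · · · · · · · · · · ·
    · · · · · · · · · · ·
    · · · · · · · · · · ·
    · · · · · · · · · · ·
    · · · · · · · · · · ·
    · · · · · · · · · · ·
    · · · · · · █ █ █ · ·
    · · · · · · · · · · ·

Z-buffer (winner per pixel, '.' = empty):
  . . . . 0 . . . . . .
  . . . 0 0 0 1 . . . .
  . . . . 2 . 1 1 . . .
  . . . . . 1 1 1 . . .
  . . . . . 1 1 1 1 . .
  . . . . . 1 1 1 1 1 .
  . . . . . . . 1 1 1 .
  . . . . . . . . . . .
  . . . . . . . . . . .
  . . . . . . 3 3 3 . .
  . . . . . . . . . . .

Final: 0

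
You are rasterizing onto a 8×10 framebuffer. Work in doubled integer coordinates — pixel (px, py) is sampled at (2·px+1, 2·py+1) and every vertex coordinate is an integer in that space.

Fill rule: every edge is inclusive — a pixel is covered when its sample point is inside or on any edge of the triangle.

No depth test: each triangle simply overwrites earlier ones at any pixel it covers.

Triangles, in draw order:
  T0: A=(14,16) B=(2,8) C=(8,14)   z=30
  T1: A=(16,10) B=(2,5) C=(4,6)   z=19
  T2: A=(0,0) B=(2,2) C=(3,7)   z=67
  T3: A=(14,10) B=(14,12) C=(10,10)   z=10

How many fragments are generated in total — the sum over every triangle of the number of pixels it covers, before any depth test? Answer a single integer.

T0:
  2·area = 24  (B↔C swapped to make it positive)
  edge (14, 16)→(8, 14): d=(-6,-2) inclusive
  edge (8, 14)→(2, 8): d=(-6,-6) inclusive
  edge (2, 8)→(14, 16): d=(12,8) inclusive
    (0,3)@(1, 7): e=[28,0,-4] → .  [on edge]
    (1,4)@(3, 9): e=[20,0,4] → X  [on edge]
    (2,4)@(5, 9): e=[24,12,-12] → .
    (1,5)@(3, 11): e=[8,-12,28] → .
    (2,5)@(5, 11): e=[12,0,12] → X  [on edge]
    (3,5)@(7, 11): e=[16,12,-4] → .
    (2,6)@(5, 13): e=[0,-12,36] → .  [on edge]
    (3,6)@(7, 13): e=[4,0,20] → X  [on edge]
    (4,6)@(9, 13): e=[8,12,4] → X
    (5,6)@(11, 13): e=[12,24,-12] → .
    (3,7)@(7, 15): e=[-8,-12,44] → .
    (4,7)@(9, 15): e=[-4,0,28] → .  [on edge]
    (5,7)@(11, 15): e=[0,12,12] → X  [on edge]
    (5,8)@(11, 17): e=[-12,0,36] → .  [on edge]
    (6,9)@(13, 19): e=[-20,0,44] → .  [on edge]
  covered (5 px):
    . . . . . . . .
    . . . . . . . .
    . . . . . . . .
    . . . . . . . .
    . X . . . . . .
    . . X . . . . .
    . . . X X . . .
    . . . . . X . .
    . . . . . . . .
    . . . . . . . .
T1:
  2·area = 4  (B↔C swapped to make it positive)
  edge (16, 10)→(4, 6): d=(-12,-4) inclusive
  edge (4, 6)→(2, 5): d=(-2,-1) inclusive
  edge (2, 5)→(16, 10): d=(14,5) inclusive
    (0,2)@(1, 5): e=[0,-1,5] → .  [on edge]
    (3,3)@(7, 7): e=[0,1,3] → X  [on edge]
    (4,3)@(9, 7): e=[8,3,-7] → .
    (3,4)@(7, 9): e=[-24,-3,31] → .
    (6,4)@(13, 9): e=[0,3,1] → X  [on edge]
    (7,4)@(15, 9): e=[8,5,-9] → .
    (6,5)@(13, 11): e=[-24,-1,29] → .
  covered (2 px):
    . . . . . . . .
    . . . . . . . .
    . . . . . . . .
    . . . X . . . .
    . . . . . . X .
    . . . . . . . .
    . . . . . . . .
    . . . . . . . .
    . . . . . . . .
    . . . . . . . .
T2:
  2·area = 8
  edge (0, 0)→(2, 2): d=(2,2) inclusive
  edge (2, 2)→(3, 7): d=(1,5) inclusive
  edge (3, 7)→(0, 0): d=(-3,-7) inclusive
    (0,0)@(1, 1): e=[0,4,4] → X  [on edge]
    (1,0)@(3, 1): e=[-4,-6,18] → .
    (0,1)@(1, 3): e=[4,6,-2] → .
    (1,1)@(3, 3): e=[0,-4,12] → .  [on edge]
    (2,2)@(5, 5): e=[0,-12,20] → .  [on edge]
    (1,3)@(3, 7): e=[8,0,0] → X  [on edge]
    (2,3)@(5, 7): e=[4,-10,14] → .
    (3,3)@(7, 7): e=[0,-20,28] → .  [on edge]
    (1,4)@(3, 9): e=[12,2,-6] → .
    (4,4)@(9, 9): e=[0,-28,36] → .  [on edge]
    (5,5)@(11, 11): e=[0,-36,44] → .  [on edge]
    (6,6)@(13, 13): e=[0,-44,52] → .  [on edge]
    (7,7)@(15, 15): e=[0,-52,60] → .  [on edge]
    (2,8)@(5, 17): e=[24,0,-16] → .  [on edge]
  covered (2 px):
    X . . . . . . .
    . . . . . . . .
    . . . . . . . .
    . X . . . . . .
    . . . . . . . .
    . . . . . . . .
    . . . . . . . .
    . . . . . . . .
    . . . . . . . .
    . . . . . . . .
T3:
  2·area = 8
  edge (14, 10)→(14, 12): d=(0,2) inclusive
  edge (14, 12)→(10, 10): d=(-4,-2) inclusive
  edge (10, 10)→(14, 10): d=(4,0) inclusive
    (6,5)@(13, 11): e=[2,2,4] → X
    (7,5)@(15, 11): e=[-2,6,4] → .
    (6,6)@(13, 13): e=[2,-6,12] → .
  covered (1 px):
    . . . . . . . .
    . . . . . . . .
    . . . . . . . .
    . . . . . . . .
    . . . . . . . .
    . . . . . . X .
    . . . . . . . .
    . . . . . . . .
    . . . . . . . .
    . . . . . . . .

Final: 10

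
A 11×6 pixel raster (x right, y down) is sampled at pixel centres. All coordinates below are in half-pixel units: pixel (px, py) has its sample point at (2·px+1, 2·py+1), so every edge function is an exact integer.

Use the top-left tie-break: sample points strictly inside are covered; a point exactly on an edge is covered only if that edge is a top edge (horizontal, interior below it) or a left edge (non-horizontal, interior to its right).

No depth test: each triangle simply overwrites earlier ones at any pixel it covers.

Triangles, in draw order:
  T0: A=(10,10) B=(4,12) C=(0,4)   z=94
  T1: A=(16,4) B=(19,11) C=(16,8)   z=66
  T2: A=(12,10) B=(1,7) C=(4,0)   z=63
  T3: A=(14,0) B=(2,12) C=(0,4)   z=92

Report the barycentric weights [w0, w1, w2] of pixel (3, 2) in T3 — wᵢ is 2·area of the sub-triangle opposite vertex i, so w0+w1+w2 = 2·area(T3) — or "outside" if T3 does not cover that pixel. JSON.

T0:
  2·area = 56
  edge (10, 10)→(4, 12): d=(-6,2) right/bottom  bias=-1
  edge (4, 12)→(0, 4): d=(-4,-8) top-left  bias=+0
  edge (0, 4)→(10, 10): d=(10,6) right/bottom  bias=-1
    (0,2)@(1, 5): e=[48,4,4] → █
    (1,2)@(3, 5): e=[44,20,-8] → ·
    (0,3)@(1, 7): e=[36,-4,24] → ·
    (1,3)@(3, 7): e=[32,12,12] → █
    (2,3)@(5, 7): e=[28,28,0] → ·  [on edge]
    (9,3)@(19, 7): e=[0,140,-84] → ·  [on edge]
    (1,4)@(3, 9): e=[20,4,32] → █
    (2,4)@(5, 9): e=[16,20,20] → █
    (3,4)@(7, 9): e=[12,36,8] → █
    (4,4)@(9, 9): e=[8,52,-4] → ·
    (6,4)@(13, 9): e=[0,84,-28] → ·  [on edge]
    (1,5)@(3, 11): e=[8,-4,52] → ·
    (3,5)@(7, 11): e=[0,28,28] → ·  [on edge]
  covered (6 px):
    · · · · · · · · · · ·
    · · · · · · · · · · ·
    █ · · · · · · · · · ·
    · █ · · · · · · · · ·
    · █ █ █ · · · · · · ·
    · · █ · · · · · · · ·
T1:
  2·area = 12
  edge (16, 4)→(19, 11): d=(3,7) right/bottom  bias=-1
  edge (19, 11)→(16, 8): d=(-3,-3) top-left  bias=+0
  edge (16, 8)→(16, 4): d=(0,-4) top-left  bias=+0
    (4,0)@(9, 1): e=[40,0,-28] → ·  [on edge]
    (5,1)@(11, 3): e=[32,0,-20] → ·  [on edge]
    (6,2)@(13, 5): e=[24,0,-12] → ·  [on edge]
    (7,3)@(15, 7): e=[16,0,-4] → ·  [on edge]
    (8,3)@(17, 7): e=[2,6,4] → █
    (9,3)@(19, 7): e=[-12,12,12] → ·
    (8,4)@(17, 9): e=[8,0,4] → █  [on edge]
    (9,4)@(19, 9): e=[-6,6,12] → ·
    (8,5)@(17, 11): e=[14,-6,4] → ·
    (9,5)@(19, 11): e=[0,0,12] → ·  [on edge]
  covered (2 px):
    · · · · · · · · · · ·
    · · · · · · · · · · ·
    · · · · · · · · · · ·
    · · · · · · · · █ · ·
    · · · · · · · · █ · ·
    · · · · · · · · · · ·
T2:
  2·area = 86
  edge (12, 10)→(1, 7): d=(-11,-3) top-left  bias=+0
  edge (1, 7)→(4, 0): d=(3,-7) top-left  bias=+0
  edge (4, 0)→(12, 10): d=(8,10) right/bottom  bias=-1
    (1,1)@(3, 3): e=[50,2,34] → █
    (2,1)@(5, 3): e=[56,16,14] → █
    (3,1)@(7, 3): e=[62,30,-6] → ·
    (1,2)@(3, 5): e=[28,8,50] → █
    (3,2)@(7, 5): e=[40,36,10] → █
    (4,2)@(9, 5): e=[46,50,-10] → ·
    (0,3)@(1, 7): e=[0,0,86] → █  [on edge]
    (4,3)@(9, 7): e=[24,56,6] → █
    (5,3)@(11, 7): e=[30,70,-14] → ·
    (0,4)@(1, 9): e=[-22,6,102] → ·
    (1,4)@(3, 9): e=[-16,20,82] → ·
    (2,4)@(5, 9): e=[-10,34,62] → ·
  covered (12 px):
    · · · · · · · · · · ·
    · █ █ · · · · · · · ·
    · █ █ █ · · · · · · ·
    █ █ █ █ █ · · · · · ·
    · · · · █ █ · · · · ·
    · · · · · · · · · · ·
T3:
  2·area = 120
  edge (14, 0)→(2, 12): d=(-12,12) right/bottom  bias=-1
  edge (2, 12)→(0, 4): d=(-2,-8) top-left  bias=+0
  edge (0, 4)→(14, 0): d=(14,-4) top-left  bias=+0
    (5,0)@(11, 1): e=[24,94,2] → █
    (6,0)@(13, 1): e=[0,110,10] → ·  [on edge]
    (2,1)@(5, 3): e=[72,42,6] → █
    (3,1)@(7, 3): e=[48,58,14] → █
    (4,1)@(9, 3): e=[24,74,22] → █
    (5,1)@(11, 3): e=[0,90,30] → ·  [on edge]
    (0,2)@(1, 5): e=[96,6,18] → █
    (1,2)@(3, 5): e=[72,22,26] → █
    (4,2)@(9, 5): e=[0,70,50] → ·  [on edge]
    (0,3)@(1, 7): e=[72,2,46] → █
    (3,3)@(7, 7): e=[0,50,70] → ·  [on edge]
    (0,4)@(1, 9): e=[48,-2,74] → ·
    (2,4)@(5, 9): e=[0,30,90] → ·  [on edge]
    (1,5)@(3, 11): e=[0,10,110] → ·  [on edge]
  covered (12 px):
    · · · · · █ · · · · ·
    · · █ █ █ · · · · · ·
    █ █ █ █ · · · · · · ·
    █ █ █ · · · · · · · ·
    · █ · · · · · · · · ·
    · · · · · · · · · · ·

Result: [54,42,24]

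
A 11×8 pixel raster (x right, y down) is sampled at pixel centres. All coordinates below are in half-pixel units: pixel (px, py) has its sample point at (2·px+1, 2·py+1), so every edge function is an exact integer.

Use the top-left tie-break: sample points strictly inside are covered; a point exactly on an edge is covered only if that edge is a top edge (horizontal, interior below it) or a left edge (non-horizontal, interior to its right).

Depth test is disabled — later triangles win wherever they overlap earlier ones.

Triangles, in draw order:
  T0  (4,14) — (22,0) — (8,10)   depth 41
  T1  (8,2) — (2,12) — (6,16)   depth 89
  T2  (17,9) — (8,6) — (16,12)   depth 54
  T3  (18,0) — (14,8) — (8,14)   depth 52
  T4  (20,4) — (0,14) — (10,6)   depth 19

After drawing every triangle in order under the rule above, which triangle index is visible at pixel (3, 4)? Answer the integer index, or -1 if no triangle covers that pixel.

T0:
  2·area = 16  (B↔C swapped to make it positive)
  edge (4, 14)→(8, 10): d=(4,-4) top-left  bias=+0
  edge (8, 10)→(22, 0): d=(14,-10) top-left  bias=+0
  edge (22, 0)→(4, 14): d=(-18,14) right/bottom  bias=-1
    (8,0)@(17, 1): e=[0,-36,52] → ·  [on edge]
    (7,1)@(15, 3): e=[0,-28,44] → ·  [on edge]
    (6,2)@(13, 5): e=[0,-20,36] → ·  [on edge]
    (7,2)@(15, 5): e=[8,0,8] → █  [on edge]
    (8,2)@(17, 5): e=[16,20,-20] → ·
    (5,3)@(11, 7): e=[0,-12,28] → ·  [on edge]
    (6,3)@(13, 7): e=[8,8,0] → ·  [on edge]
    (7,3)@(15, 7): e=[16,28,-28] → ·
    (4,4)@(9, 9): e=[0,-4,20] → ·  [on edge]
    (3,5)@(7, 11): e=[0,4,12] → █  [on edge]
    (4,5)@(9, 11): e=[8,24,-16] → ·
    (2,6)@(5, 13): e=[0,12,4] → █  [on edge]
    (0,7)@(1, 15): e=[-8,0,24] → ·  [on edge]
    (1,7)@(3, 15): e=[0,20,-4] → ·  [on edge]
  covered (3 px):
    · · · · · · · · · · ·
    · · · · · · · · · · ·
    · · · · · · · █ · · ·
    · · · · · · · · · · ·
    · · · · · · · · · · ·
    · · · █ · · · · · · ·
    · · █ · · · · · · · ·
    · · · · · · · · · · ·
T1:
  2·area = 64  (B↔C swapped to make it positive)
  edge (8, 2)→(6, 16): d=(-2,14) right/bottom  bias=-1
  edge (6, 16)→(2, 12): d=(-4,-4) top-left  bias=+0
  edge (2, 12)→(8, 2): d=(6,-10) top-left  bias=+0
    (3,2)@(7, 5): e=[8,48,8] → █
    (4,2)@(9, 5): e=[-20,56,28] → ·
    (2,3)@(5, 7): e=[32,32,0] → █  [on edge]
    (4,3)@(9, 7): e=[-24,48,40] → ·
    (2,4)@(5, 9): e=[28,24,12] → █
    (3,4)@(7, 9): e=[0,32,32] → ·  [on edge]
    (0,5)@(1, 11): e=[80,0,-16] → ·  [on edge]
    (1,5)@(3, 11): e=[52,8,4] → █
    (3,5)@(7, 11): e=[-4,24,44] → ·
    (1,6)@(3, 13): e=[48,0,16] → █  [on edge]
    (3,6)@(7, 13): e=[-8,16,56] → ·
    (1,7)@(3, 15): e=[44,-8,28] → ·
    (2,7)@(5, 15): e=[16,0,48] → █  [on edge]
  covered (9 px):
    · · · · · · · · · · ·
    · · · · · · · · · · ·
    · · · █ · · · · · · ·
    · · █ █ · · · · · · ·
    · · █ · · · · · · · ·
    · █ █ · · · · · · · ·
    · █ █ · · · · · · · ·
    · · █ · · · · · · · ·
T2:
  2·area = 30  (B↔C swapped to make it positive)
  edge (17, 9)→(16, 12): d=(-1,3) right/bottom  bias=-1
  edge (16, 12)→(8, 6): d=(-8,-6) top-left  bias=+0
  edge (8, 6)→(17, 9): d=(9,3) right/bottom  bias=-1
    (9,1)@(19, 3): e=[0,90,-60] → ·  [on edge]
    (2,2)@(5, 5): e=[40,-10,0] → ·  [on edge]
    (5,3)@(11, 7): e=[20,10,0] → ·  [on edge]
    (6,4)@(13, 9): e=[12,6,12] → █
    (7,4)@(15, 9): e=[6,18,6] → █
    (8,4)@(17, 9): e=[0,30,0] → ·  [on edge]
    (6,5)@(13, 11): e=[10,-10,30] → ·
    (7,5)@(15, 11): e=[4,2,24] → █
    (8,5)@(17, 11): e=[-2,14,18] → ·
    (7,6)@(15, 13): e=[2,-14,42] → ·
    (7,7)@(15, 15): e=[0,-30,60] → ·  [on edge]
  covered (3 px):
    · · · · · · · · · · ·
    · · · · · · · · · · ·
    · · · · · · · · · · ·
    · · · · · · · · · · ·
    · · · · · · █ █ · · ·
    · · · · · · · █ · · ·
    · · · · · · · · · · ·
    · · · · · · · · · · ·
T3:
  2·area = 24
  edge (18, 0)→(14, 8): d=(-4,8) right/bottom  bias=-1
  edge (14, 8)→(8, 14): d=(-6,6) right/bottom  bias=-1
  edge (8, 14)→(18, 0): d=(10,-14) top-left  bias=+0
    (10,0)@(21, 1): e=[-28,0,52] → ·  [on edge]
    (9,1)@(19, 3): e=[-20,0,44] → ·  [on edge]
    (7,2)@(15, 5): e=[4,12,8] → █
    (8,2)@(17, 5): e=[-12,0,36] → ·  [on edge]
    (6,3)@(13, 7): e=[12,12,0] → █  [on edge]
    (7,3)@(15, 7): e=[-4,0,28] → ·  [on edge]
    (6,4)@(13, 9): e=[4,0,20] → ·  [on edge]
    (5,5)@(11, 11): e=[12,0,12] → ·  [on edge]
    (4,6)@(9, 13): e=[20,0,4] → ·  [on edge]
    (3,7)@(7, 15): e=[28,0,-4] → ·  [on edge]
  covered (2 px):
    · · · · · · · · · · ·
    · · · · · · · · · · ·
    · · · · · · · █ · · ·
    · · · · · · █ · · · ·
    · · · · · · · · · · ·
    · · · · · · · · · · ·
    · · · · · · · · · · ·
    · · · · · · · · · · ·
T4:
  2·area = 60
  edge (20, 4)→(0, 14): d=(-20,10) right/bottom  bias=-1
  edge (0, 14)→(10, 6): d=(10,-8) top-left  bias=+0
  edge (10, 6)→(20, 4): d=(10,-2) top-left  bias=+0
    (7,2)@(15, 5): e=[30,30,0] → █  [on edge]
    (8,2)@(17, 5): e=[10,46,4] → █
    (9,2)@(19, 5): e=[-10,62,8] → ·
    (2,3)@(5, 7): e=[90,-30,0] → ·  [on edge]
    (4,3)@(9, 7): e=[50,2,8] → █
    (5,3)@(11, 7): e=[30,18,12] → █
    (6,3)@(13, 7): e=[10,34,16] → █
    (7,3)@(15, 7): e=[-10,50,20] → ·
    (8,3)@(17, 7): e=[-30,66,24] → ·
    (3,4)@(7, 9): e=[30,6,24] → █
    (5,4)@(11, 9): e=[-10,38,32] → ·
    (6,4)@(13, 9): e=[-30,54,36] → ·
  covered (8 px):
    · · · · · · · · · · ·
    · · · · · · · · · · ·
    · · · · · · · █ █ · ·
    · · · · █ █ █ · · · ·
    · · · █ █ · · · · · ·
    · · █ · · · · · · · ·
    · · · · · · · · · · ·
    · · · · · · · · · · ·

Z-buffer (winner per pixel, '.' = empty):
  . . . . . . . . . . .
  . . . . . . . . . . .
  . . . 1 . . . 4 4 . .
  . . 1 1 4 4 4 . . . .
  . . 1 4 4 . 2 2 . . .
  . 1 4 0 . . . 2 . . .
  . 1 1 . . . . . . . .
  . . 1 . . . . . . . .

Result: 4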